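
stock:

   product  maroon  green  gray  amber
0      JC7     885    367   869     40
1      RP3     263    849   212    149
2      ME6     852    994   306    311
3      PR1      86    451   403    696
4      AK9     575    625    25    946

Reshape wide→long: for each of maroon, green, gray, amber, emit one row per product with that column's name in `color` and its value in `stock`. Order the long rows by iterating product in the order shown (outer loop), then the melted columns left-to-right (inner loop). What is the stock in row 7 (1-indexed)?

20 rows total (5 × 4). Row 7: index ⌊(7-1)/4⌋ = 1 into product → RP3; (7-1) mod 4 = 2 into the melted columns → gray.
So row 7 is (RP3, gray, 212); stock = 212.

212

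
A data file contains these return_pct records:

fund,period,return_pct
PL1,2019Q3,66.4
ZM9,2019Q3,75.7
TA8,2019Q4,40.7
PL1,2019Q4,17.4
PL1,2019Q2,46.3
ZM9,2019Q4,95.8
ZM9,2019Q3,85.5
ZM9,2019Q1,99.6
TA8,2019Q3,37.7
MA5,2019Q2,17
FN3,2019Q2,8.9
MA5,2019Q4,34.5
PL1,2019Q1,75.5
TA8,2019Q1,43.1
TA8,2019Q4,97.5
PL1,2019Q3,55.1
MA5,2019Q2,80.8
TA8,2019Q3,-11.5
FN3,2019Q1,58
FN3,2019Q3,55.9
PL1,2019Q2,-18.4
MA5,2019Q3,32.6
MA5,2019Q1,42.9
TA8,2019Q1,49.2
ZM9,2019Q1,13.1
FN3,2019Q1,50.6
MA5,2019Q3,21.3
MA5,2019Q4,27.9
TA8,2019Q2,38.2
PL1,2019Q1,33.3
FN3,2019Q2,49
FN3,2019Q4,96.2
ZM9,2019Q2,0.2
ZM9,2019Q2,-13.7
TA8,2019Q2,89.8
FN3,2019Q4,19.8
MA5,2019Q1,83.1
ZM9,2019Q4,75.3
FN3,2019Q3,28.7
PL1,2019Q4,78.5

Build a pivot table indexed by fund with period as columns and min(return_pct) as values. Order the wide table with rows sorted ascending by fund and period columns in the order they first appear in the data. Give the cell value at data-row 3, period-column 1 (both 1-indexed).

55.1

With rows sorted ascending by fund, row 3 is fund=PL1. period columns in first-appearance order: 2019Q3, 2019Q4, 2019Q2, 2019Q1; column 1 is 2019Q3.
Long rows with fund=PL1, period=2019Q3: min(66.4, 55.1) = 55.1.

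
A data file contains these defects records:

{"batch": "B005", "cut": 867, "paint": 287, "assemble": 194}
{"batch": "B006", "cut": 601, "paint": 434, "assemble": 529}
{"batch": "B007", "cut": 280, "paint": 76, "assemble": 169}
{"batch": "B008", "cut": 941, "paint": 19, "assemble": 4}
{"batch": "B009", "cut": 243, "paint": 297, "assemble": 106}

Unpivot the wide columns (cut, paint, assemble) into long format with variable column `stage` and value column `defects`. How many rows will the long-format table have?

15

5 batch values × 3 melted columns = 15 rows.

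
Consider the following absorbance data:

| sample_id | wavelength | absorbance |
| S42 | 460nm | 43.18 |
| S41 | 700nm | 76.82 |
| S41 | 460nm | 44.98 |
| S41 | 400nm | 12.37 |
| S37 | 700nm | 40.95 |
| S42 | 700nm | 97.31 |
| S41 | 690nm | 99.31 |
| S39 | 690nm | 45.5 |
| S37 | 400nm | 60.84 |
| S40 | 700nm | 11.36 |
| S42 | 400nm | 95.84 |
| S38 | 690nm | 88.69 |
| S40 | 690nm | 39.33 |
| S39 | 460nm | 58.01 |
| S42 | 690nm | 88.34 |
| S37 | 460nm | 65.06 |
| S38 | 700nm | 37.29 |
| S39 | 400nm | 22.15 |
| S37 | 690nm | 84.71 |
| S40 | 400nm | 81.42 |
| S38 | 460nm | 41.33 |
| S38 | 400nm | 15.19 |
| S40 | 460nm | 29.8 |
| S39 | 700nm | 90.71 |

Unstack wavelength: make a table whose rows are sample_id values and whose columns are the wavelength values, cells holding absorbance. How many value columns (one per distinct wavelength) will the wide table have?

4 distinct wavelength values: 400nm, 460nm, 690nm, 700nm.

4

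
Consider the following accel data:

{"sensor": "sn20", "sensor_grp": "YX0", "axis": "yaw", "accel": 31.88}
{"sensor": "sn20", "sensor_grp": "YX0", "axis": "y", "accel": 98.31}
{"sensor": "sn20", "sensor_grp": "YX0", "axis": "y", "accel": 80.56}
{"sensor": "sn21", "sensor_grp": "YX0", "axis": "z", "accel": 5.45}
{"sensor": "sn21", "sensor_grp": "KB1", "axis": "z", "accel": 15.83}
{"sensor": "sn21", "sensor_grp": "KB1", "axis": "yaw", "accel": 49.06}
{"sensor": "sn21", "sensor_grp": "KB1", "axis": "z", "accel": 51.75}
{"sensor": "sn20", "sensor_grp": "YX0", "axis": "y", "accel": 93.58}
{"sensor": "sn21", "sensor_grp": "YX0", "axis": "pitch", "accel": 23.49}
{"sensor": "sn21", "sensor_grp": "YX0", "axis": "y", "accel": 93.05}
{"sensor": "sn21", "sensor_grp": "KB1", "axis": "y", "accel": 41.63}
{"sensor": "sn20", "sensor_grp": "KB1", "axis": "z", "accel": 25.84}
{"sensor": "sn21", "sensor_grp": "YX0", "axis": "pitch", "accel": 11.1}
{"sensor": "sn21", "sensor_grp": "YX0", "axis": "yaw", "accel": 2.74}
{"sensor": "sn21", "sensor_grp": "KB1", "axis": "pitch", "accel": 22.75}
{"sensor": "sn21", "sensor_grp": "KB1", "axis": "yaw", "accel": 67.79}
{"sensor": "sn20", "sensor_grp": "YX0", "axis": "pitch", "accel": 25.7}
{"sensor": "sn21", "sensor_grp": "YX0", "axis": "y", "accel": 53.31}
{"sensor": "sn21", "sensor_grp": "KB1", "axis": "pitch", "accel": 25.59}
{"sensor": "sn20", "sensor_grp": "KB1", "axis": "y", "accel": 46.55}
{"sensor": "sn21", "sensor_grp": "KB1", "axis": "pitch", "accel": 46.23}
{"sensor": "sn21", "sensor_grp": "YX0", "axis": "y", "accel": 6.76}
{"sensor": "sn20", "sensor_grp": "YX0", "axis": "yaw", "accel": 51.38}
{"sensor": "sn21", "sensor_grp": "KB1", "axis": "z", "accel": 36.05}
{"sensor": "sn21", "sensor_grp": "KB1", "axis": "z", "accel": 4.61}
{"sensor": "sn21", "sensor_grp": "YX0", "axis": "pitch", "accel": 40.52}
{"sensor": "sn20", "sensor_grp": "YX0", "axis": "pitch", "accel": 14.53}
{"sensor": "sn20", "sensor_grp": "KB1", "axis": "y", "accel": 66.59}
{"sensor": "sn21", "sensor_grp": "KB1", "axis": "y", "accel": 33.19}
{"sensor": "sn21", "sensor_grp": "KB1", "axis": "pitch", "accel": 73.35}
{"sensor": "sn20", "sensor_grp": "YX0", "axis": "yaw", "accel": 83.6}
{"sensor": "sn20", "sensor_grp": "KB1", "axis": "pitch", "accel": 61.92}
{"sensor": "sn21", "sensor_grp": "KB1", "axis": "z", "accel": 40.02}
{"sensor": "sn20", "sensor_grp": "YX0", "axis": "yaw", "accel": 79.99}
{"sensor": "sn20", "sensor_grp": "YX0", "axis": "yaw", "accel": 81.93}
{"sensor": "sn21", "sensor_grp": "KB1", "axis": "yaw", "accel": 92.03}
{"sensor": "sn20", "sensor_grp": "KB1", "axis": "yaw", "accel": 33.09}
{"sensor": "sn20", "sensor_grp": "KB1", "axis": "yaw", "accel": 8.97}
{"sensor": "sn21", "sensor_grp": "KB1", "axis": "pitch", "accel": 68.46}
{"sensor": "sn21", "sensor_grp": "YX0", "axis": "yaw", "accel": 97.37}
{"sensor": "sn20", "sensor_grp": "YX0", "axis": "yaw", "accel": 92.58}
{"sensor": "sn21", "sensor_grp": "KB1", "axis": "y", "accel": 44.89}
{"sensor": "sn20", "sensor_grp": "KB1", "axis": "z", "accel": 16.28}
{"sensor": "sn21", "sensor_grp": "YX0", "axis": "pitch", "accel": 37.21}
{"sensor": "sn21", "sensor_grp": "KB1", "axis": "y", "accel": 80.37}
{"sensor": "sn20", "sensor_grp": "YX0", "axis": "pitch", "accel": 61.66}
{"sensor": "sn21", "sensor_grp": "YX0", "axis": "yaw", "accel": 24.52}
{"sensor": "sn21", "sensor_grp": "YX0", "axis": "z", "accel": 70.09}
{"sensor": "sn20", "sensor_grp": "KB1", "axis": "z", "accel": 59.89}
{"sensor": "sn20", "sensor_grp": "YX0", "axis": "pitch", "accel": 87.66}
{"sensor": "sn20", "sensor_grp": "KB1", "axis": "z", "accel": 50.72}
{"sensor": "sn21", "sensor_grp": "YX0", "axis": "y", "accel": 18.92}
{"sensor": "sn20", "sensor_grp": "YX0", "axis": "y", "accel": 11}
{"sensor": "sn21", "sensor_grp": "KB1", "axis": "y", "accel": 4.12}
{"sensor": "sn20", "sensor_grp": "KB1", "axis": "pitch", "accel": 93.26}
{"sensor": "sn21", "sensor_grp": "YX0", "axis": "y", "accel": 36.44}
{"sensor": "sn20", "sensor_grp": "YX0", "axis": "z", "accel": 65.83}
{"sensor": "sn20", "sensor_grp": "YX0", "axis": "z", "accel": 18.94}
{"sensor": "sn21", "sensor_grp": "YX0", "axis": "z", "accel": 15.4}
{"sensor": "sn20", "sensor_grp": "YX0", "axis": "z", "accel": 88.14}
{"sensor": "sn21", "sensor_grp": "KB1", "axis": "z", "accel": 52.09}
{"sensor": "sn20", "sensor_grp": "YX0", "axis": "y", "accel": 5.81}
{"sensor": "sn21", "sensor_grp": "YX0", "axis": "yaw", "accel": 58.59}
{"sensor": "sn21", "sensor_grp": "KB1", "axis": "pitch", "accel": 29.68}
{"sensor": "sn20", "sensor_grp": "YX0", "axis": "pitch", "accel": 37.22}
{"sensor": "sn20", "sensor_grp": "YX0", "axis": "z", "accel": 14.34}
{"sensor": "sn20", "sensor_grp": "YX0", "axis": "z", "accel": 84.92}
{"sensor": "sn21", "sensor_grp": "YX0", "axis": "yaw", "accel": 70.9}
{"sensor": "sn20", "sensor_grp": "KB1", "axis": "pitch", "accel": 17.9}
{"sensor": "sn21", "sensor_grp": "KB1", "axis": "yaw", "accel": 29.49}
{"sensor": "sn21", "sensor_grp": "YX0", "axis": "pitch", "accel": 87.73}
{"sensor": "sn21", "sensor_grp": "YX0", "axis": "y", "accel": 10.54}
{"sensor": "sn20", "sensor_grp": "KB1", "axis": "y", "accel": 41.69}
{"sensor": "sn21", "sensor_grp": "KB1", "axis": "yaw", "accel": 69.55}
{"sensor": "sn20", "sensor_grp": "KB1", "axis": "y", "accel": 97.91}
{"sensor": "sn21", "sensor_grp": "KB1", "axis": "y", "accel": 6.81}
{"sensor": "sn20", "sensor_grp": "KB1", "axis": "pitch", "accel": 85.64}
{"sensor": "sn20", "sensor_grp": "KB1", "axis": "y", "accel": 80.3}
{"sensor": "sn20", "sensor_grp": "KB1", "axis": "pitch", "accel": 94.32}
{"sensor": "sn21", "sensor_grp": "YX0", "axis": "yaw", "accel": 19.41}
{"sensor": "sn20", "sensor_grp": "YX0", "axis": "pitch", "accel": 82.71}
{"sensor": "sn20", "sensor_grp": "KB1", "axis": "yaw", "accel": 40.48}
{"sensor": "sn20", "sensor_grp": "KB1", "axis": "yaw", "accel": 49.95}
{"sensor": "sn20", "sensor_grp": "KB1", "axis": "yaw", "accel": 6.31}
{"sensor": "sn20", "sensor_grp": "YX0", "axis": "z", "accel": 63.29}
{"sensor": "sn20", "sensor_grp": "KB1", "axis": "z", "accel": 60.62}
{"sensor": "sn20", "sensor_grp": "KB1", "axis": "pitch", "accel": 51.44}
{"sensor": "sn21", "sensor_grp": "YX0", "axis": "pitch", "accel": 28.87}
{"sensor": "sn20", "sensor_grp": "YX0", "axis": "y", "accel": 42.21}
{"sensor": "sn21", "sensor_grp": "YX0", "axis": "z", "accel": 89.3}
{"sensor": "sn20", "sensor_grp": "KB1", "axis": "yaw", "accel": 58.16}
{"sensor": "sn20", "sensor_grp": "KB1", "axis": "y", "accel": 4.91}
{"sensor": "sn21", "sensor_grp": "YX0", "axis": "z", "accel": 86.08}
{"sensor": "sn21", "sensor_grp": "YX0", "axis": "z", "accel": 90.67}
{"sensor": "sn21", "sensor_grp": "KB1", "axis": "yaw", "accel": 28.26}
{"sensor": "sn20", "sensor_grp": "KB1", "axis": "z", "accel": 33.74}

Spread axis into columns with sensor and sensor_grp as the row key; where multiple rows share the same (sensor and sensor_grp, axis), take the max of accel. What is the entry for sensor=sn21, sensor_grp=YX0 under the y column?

Rows with sensor=sn21, sensor_grp=YX0 and axis=y: accel values are 93.05, 53.31, 6.76, 18.92, 36.44, 10.54.
max(93.05, 53.31, 6.76, 18.92, 36.44, 10.54) = 93.05.

93.05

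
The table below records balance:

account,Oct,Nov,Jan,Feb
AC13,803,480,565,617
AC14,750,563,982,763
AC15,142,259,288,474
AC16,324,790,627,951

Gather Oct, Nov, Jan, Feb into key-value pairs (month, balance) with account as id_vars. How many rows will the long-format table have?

4 account values × 4 melted columns = 16 rows.

16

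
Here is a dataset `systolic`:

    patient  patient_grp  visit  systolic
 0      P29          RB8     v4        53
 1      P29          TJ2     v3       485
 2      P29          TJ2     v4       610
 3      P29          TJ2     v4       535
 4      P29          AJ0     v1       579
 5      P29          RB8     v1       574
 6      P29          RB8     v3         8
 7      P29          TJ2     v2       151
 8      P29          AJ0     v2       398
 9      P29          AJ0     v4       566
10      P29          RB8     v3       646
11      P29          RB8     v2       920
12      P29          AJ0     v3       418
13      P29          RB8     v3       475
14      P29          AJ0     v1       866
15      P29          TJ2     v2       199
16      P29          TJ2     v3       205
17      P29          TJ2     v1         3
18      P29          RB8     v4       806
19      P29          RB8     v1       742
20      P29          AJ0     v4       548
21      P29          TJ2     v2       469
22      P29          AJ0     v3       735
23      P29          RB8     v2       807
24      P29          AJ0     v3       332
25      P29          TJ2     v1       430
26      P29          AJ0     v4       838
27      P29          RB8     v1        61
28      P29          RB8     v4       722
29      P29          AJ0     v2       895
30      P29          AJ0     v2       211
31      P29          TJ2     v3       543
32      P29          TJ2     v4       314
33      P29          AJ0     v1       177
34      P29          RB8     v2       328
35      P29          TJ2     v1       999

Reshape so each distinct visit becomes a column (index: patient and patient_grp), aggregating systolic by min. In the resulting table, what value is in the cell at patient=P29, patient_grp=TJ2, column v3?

205

Rows with patient=P29, patient_grp=TJ2 and visit=v3: systolic values are 485, 205, 543.
min(485, 205, 543) = 205.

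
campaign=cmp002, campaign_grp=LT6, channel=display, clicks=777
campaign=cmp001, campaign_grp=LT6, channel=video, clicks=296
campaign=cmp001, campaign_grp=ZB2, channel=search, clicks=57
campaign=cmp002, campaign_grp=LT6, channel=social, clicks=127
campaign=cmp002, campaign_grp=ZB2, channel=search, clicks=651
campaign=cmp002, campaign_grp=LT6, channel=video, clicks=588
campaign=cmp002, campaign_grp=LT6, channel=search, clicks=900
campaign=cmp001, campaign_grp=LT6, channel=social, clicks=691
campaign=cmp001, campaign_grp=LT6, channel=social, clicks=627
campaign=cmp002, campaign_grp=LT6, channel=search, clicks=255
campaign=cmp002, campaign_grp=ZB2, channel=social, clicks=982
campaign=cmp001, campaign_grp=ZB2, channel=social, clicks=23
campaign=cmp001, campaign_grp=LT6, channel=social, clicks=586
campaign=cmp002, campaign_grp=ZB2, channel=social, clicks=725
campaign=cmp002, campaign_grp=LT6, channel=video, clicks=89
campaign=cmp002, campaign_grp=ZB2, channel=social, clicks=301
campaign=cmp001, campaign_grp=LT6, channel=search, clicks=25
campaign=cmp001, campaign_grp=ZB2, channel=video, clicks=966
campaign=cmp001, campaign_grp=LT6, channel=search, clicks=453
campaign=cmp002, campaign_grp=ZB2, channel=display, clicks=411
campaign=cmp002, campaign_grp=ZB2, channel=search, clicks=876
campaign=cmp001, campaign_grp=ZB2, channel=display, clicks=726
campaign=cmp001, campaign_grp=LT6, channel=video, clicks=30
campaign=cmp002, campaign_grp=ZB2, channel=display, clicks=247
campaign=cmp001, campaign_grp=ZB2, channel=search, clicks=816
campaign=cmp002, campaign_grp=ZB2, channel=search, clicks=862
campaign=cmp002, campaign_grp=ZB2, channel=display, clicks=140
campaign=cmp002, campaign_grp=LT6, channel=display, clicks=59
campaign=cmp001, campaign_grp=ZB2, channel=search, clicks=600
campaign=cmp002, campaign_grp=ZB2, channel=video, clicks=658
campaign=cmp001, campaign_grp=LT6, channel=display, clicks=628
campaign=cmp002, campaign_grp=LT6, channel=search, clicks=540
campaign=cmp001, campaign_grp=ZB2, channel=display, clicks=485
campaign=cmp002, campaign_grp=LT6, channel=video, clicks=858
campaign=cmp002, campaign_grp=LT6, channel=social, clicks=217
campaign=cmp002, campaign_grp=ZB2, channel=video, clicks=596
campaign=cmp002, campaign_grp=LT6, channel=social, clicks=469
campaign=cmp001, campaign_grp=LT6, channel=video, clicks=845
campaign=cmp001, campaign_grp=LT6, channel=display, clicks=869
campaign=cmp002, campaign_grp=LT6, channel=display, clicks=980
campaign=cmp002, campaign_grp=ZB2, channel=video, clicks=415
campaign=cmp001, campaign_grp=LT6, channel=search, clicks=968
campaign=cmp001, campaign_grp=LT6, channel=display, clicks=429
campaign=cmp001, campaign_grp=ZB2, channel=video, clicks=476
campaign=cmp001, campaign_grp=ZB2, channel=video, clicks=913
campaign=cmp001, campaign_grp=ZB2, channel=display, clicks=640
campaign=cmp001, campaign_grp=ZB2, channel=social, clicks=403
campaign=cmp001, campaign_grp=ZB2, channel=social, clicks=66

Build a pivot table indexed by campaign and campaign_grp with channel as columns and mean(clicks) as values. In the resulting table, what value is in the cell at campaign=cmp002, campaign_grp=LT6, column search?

565

Rows with campaign=cmp002, campaign_grp=LT6 and channel=search: clicks values are 900, 255, 540.
(900 + 255 + 540) / 3 = 565.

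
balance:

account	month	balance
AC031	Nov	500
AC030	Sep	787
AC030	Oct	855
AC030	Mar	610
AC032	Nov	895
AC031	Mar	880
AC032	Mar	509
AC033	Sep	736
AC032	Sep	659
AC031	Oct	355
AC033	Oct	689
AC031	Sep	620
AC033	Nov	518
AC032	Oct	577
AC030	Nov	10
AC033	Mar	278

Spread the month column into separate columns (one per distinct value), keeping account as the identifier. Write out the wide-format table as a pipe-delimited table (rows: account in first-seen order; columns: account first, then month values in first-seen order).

| account | Nov | Sep | Oct | Mar |
| AC031 | 500 | 620 | 355 | 880 |
| AC030 | 10 | 787 | 855 | 610 |
| AC032 | 895 | 659 | 577 | 509 |
| AC033 | 518 | 736 | 689 | 278 |

Columns: account plus the 4 distinct month values (Nov, Sep, Oct, Mar).
For example, row AC031 column Nov takes balance=500 from the long row (AC031, Nov).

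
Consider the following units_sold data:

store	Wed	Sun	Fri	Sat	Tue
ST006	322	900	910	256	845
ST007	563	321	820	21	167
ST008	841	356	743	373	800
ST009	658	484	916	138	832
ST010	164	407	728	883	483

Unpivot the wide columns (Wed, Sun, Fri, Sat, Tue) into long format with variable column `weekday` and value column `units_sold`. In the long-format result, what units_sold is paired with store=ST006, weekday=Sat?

Unpivoting turns each (store, wide-column) pair into one long row.
The wide cell at row ST006, column Sat holds 256, so the long row (ST006, Sat) has units_sold=256.

256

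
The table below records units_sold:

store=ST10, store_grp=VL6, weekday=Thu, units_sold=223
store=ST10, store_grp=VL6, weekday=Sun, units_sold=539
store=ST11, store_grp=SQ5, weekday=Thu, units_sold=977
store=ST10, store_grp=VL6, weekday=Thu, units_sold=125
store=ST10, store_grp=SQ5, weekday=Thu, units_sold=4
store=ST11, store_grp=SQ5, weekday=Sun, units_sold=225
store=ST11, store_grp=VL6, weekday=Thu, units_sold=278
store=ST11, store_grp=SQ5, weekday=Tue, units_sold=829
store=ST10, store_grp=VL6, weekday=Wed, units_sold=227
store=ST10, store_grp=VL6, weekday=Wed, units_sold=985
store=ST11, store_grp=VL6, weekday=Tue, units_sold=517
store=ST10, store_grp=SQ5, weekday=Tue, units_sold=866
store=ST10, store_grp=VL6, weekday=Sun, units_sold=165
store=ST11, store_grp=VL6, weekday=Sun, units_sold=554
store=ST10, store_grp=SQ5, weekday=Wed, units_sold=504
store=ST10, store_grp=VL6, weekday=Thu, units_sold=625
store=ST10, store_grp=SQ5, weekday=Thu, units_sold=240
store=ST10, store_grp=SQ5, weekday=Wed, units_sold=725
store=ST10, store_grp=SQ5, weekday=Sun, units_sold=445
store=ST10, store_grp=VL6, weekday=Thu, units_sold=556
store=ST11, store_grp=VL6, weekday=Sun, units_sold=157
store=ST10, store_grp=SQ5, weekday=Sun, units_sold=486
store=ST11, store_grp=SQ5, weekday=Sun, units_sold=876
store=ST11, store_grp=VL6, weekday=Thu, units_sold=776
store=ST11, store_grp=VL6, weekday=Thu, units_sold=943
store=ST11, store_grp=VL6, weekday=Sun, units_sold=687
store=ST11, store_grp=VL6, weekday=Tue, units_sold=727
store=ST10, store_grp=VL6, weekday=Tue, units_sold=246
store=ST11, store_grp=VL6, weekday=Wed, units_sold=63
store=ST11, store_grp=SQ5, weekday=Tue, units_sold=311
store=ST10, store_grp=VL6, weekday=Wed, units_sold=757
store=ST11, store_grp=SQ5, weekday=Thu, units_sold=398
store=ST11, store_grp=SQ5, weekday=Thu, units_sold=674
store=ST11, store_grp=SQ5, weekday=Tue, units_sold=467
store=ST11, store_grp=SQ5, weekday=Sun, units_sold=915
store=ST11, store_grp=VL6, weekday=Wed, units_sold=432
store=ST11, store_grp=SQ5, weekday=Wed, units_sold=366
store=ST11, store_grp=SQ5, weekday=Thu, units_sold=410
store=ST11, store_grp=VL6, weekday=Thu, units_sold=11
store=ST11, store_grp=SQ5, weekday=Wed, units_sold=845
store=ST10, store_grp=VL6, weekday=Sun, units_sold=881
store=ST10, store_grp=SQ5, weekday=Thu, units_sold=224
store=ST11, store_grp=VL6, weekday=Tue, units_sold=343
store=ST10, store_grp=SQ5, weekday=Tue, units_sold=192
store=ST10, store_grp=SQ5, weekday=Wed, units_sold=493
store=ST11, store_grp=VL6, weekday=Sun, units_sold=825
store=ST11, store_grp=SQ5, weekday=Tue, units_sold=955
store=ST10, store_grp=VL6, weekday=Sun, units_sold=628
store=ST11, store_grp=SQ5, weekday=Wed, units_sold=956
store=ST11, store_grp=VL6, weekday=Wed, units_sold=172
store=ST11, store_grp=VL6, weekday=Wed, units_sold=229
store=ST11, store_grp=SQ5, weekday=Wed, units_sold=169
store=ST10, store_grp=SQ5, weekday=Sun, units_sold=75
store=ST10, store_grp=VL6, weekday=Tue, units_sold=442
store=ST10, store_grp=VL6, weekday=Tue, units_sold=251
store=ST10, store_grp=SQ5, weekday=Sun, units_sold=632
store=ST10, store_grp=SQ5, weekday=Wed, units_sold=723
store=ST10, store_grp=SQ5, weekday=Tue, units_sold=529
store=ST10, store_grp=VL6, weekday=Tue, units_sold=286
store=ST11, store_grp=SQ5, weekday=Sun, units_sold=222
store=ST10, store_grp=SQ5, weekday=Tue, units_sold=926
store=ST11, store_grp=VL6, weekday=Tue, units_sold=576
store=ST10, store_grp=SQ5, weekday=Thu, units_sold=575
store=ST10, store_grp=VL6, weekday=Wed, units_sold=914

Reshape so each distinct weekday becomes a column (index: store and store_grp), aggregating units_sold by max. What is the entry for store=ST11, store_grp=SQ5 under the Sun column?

915

Rows with store=ST11, store_grp=SQ5 and weekday=Sun: units_sold values are 225, 876, 915, 222.
max(225, 876, 915, 222) = 915.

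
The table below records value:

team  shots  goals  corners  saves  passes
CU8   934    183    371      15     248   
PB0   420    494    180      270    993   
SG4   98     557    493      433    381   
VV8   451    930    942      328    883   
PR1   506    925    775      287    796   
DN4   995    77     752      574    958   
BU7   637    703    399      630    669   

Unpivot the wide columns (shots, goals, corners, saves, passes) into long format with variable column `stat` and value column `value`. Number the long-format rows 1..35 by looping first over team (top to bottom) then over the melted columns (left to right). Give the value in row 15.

35 rows total (7 × 5). Row 15: index ⌊(15-1)/5⌋ = 2 into team → SG4; (15-1) mod 5 = 4 into the melted columns → passes.
So row 15 is (SG4, passes, 381); value = 381.

381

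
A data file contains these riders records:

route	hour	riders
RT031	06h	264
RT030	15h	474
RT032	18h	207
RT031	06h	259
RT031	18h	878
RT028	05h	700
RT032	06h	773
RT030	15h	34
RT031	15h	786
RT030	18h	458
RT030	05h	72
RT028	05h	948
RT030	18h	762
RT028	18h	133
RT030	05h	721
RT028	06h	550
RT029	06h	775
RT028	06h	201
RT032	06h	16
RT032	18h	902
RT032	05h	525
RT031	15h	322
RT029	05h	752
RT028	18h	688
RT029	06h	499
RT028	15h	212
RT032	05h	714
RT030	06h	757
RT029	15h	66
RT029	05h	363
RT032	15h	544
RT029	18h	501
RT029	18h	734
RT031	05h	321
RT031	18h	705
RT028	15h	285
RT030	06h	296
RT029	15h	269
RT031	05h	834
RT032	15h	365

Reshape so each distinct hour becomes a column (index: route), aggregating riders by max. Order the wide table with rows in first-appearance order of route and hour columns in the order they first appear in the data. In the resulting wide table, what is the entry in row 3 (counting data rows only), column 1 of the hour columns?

With rows in first-appearance order of route, row 3 is route=RT032. hour columns in first-appearance order: 06h, 15h, 18h, 05h; column 1 is 06h.
Long rows with route=RT032, hour=06h: max(773, 16) = 773.

773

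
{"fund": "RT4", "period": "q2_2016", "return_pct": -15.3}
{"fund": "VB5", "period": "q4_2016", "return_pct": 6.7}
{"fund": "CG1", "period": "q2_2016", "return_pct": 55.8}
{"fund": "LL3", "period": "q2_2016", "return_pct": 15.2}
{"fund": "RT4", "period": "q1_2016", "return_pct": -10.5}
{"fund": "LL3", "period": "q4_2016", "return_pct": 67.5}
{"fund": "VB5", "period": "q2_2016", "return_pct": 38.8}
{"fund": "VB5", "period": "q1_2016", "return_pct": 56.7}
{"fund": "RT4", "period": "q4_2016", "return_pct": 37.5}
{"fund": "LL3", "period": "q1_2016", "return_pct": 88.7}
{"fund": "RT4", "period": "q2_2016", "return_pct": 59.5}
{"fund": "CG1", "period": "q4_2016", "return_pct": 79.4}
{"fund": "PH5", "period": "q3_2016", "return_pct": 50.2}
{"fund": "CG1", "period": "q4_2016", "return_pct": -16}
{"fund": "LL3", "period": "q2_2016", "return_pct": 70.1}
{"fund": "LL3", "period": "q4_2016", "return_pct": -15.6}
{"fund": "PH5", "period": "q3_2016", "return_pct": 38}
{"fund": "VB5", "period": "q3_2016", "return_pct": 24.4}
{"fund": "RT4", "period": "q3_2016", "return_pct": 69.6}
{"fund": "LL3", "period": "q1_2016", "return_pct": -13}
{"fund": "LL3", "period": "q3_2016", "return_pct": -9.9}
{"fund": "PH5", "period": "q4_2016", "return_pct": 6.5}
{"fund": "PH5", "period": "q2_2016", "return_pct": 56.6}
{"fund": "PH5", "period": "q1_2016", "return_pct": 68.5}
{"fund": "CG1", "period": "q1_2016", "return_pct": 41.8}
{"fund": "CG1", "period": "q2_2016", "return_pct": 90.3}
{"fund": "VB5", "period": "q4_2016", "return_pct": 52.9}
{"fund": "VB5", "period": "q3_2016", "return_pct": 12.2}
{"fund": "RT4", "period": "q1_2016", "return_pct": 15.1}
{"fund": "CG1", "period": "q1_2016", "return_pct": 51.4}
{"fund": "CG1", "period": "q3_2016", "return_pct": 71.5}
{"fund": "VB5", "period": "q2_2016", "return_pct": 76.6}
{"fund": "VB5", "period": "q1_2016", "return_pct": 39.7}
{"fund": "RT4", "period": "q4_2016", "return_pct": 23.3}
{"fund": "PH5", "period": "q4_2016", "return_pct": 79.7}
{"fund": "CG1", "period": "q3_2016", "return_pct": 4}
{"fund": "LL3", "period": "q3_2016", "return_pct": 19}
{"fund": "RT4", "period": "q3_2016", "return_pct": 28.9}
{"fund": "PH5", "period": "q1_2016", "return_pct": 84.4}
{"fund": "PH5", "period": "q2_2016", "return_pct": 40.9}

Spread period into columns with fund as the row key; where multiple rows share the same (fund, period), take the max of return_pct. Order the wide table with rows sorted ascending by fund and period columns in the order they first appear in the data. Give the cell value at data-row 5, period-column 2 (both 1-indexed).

With rows sorted ascending by fund, row 5 is fund=VB5. period columns in first-appearance order: q2_2016, q4_2016, q1_2016, q3_2016; column 2 is q4_2016.
Long rows with fund=VB5, period=q4_2016: max(6.7, 52.9) = 52.9.

52.9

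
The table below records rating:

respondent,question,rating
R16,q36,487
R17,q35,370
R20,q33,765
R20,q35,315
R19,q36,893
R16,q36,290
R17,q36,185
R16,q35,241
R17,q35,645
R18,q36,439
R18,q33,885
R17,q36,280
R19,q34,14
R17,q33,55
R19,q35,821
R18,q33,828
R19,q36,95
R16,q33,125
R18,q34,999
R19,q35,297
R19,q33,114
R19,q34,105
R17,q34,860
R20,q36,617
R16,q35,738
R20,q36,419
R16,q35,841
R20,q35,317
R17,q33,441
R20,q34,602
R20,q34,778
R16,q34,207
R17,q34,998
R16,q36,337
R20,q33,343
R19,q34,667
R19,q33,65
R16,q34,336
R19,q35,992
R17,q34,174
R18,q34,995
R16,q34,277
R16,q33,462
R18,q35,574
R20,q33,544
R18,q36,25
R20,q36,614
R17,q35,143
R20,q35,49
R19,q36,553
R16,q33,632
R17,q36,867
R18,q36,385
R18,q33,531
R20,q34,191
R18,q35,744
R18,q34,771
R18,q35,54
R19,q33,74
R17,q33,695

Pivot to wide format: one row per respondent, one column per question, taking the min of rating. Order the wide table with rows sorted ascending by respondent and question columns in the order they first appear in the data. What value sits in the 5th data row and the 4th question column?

191

With rows sorted ascending by respondent, row 5 is respondent=R20. question columns in first-appearance order: q36, q35, q33, q34; column 4 is q34.
Long rows with respondent=R20, question=q34: min(602, 778, 191) = 191.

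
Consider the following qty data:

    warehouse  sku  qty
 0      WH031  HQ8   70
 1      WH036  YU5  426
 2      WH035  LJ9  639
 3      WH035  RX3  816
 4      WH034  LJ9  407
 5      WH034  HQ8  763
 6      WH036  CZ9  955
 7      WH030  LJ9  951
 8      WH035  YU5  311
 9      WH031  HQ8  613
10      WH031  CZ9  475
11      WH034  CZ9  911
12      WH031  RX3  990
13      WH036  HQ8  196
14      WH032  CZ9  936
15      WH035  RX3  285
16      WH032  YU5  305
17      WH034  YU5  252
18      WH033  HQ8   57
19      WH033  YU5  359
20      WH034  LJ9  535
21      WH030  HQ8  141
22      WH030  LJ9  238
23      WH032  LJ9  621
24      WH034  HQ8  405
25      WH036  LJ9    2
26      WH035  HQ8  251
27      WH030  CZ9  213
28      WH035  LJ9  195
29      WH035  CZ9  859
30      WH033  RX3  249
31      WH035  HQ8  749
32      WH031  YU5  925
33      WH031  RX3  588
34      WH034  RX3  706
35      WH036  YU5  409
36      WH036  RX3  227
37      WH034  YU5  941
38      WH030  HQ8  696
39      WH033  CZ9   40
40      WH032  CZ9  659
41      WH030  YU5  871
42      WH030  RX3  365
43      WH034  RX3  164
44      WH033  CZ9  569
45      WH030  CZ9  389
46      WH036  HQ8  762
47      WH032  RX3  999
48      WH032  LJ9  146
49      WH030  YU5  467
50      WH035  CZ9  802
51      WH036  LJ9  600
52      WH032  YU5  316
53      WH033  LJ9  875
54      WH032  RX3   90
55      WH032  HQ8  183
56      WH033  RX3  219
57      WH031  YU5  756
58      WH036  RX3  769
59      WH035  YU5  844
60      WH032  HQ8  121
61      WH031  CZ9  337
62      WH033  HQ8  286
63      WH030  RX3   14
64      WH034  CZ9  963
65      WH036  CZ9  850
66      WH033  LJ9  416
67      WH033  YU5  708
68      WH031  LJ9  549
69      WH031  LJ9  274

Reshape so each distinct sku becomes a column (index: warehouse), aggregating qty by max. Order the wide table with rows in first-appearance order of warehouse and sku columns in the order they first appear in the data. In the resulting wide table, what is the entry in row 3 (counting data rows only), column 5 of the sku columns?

With rows in first-appearance order of warehouse, row 3 is warehouse=WH035. sku columns in first-appearance order: HQ8, YU5, LJ9, RX3, CZ9; column 5 is CZ9.
Long rows with warehouse=WH035, sku=CZ9: max(859, 802) = 859.

859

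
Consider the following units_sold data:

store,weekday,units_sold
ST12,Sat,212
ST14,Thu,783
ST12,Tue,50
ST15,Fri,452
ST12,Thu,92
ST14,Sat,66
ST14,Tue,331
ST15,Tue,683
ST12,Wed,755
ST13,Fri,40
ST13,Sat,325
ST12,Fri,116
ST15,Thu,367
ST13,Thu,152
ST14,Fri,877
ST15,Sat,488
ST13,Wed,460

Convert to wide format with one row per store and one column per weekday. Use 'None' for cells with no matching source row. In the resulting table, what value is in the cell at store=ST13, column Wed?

The long row with store=ST13, weekday=Wed has units_sold=460.

460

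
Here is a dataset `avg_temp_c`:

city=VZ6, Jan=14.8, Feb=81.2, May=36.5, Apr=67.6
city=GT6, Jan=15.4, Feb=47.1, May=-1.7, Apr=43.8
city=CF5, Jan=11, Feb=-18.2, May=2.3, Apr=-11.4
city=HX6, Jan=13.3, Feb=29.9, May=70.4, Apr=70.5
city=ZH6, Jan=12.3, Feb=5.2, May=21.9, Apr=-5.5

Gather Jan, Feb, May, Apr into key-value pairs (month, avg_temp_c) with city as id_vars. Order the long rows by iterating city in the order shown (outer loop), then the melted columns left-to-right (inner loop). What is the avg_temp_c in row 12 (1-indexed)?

-11.4

20 rows total (5 × 4). Row 12: index ⌊(12-1)/4⌋ = 2 into city → CF5; (12-1) mod 4 = 3 into the melted columns → Apr.
So row 12 is (CF5, Apr, -11.4); avg_temp_c = -11.4.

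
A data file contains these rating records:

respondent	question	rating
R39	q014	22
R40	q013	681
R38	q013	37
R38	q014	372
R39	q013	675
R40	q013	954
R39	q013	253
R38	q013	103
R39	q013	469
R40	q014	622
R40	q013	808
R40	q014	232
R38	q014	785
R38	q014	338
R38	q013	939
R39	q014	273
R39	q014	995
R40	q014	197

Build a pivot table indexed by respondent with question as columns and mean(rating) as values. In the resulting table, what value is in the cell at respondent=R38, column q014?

498.33

Rows with respondent=R38 and question=q014: rating values are 372, 785, 338.
(372 + 785 + 338) / 3 = 498.33.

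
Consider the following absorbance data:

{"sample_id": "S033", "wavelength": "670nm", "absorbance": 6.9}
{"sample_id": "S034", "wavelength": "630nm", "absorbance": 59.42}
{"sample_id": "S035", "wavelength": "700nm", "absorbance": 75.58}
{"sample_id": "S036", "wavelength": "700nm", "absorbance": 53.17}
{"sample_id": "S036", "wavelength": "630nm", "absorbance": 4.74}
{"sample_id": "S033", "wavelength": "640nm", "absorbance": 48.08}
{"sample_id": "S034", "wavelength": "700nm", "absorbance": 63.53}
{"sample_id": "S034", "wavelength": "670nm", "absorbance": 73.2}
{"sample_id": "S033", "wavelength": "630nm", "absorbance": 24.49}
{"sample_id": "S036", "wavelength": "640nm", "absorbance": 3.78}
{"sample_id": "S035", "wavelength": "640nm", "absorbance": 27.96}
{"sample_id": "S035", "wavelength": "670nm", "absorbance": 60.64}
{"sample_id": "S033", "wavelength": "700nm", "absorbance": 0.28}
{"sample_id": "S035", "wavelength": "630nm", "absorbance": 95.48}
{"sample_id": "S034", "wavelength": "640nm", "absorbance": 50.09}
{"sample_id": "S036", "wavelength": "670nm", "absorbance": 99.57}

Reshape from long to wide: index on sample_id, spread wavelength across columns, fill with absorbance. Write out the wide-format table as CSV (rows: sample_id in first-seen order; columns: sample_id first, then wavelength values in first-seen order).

Columns: sample_id plus the 4 distinct wavelength values (670nm, 630nm, 700nm, 640nm).
For example, row S033 column 670nm takes absorbance=6.9 from the long row (S033, 670nm).

sample_id,670nm,630nm,700nm,640nm
S033,6.9,24.49,0.28,48.08
S034,73.2,59.42,63.53,50.09
S035,60.64,95.48,75.58,27.96
S036,99.57,4.74,53.17,3.78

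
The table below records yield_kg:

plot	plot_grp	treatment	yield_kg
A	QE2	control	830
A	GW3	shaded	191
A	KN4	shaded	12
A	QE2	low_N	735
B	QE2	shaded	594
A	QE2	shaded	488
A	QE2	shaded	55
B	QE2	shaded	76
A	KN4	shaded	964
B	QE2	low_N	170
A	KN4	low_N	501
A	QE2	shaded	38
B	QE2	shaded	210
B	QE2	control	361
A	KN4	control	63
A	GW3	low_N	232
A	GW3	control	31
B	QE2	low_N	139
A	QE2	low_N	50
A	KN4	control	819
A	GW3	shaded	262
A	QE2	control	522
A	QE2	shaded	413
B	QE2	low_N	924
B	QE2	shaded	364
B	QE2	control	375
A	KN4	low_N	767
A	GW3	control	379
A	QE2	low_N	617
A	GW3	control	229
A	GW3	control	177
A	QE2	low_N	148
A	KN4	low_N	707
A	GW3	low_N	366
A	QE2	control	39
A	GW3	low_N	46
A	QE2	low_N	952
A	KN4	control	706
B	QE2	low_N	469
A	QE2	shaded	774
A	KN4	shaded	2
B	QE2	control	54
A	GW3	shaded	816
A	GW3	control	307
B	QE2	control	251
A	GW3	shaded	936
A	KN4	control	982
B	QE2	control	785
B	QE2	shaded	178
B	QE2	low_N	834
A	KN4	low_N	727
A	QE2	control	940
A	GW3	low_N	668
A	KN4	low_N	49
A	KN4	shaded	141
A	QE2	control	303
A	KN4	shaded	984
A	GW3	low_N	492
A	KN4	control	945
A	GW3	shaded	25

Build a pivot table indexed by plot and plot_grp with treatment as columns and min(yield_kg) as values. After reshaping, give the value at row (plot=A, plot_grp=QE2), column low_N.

50

Rows with plot=A, plot_grp=QE2 and treatment=low_N: yield_kg values are 735, 50, 617, 148, 952.
min(735, 50, 617, 148, 952) = 50.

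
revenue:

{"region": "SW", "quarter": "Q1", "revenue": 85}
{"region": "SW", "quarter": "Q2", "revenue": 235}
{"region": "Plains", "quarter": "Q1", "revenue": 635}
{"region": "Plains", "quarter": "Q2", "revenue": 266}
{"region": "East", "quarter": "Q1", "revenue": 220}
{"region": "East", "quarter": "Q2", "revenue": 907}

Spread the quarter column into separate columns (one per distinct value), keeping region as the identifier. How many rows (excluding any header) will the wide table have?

3

3 distinct region values → 3 rows.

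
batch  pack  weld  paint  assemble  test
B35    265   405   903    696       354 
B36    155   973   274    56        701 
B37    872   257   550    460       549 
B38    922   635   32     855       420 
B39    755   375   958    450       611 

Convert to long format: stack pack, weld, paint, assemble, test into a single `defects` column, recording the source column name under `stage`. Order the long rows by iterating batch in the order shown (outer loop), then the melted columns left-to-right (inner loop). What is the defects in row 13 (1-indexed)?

550

25 rows total (5 × 5). Row 13: index ⌊(13-1)/5⌋ = 2 into batch → B37; (13-1) mod 5 = 2 into the melted columns → paint.
So row 13 is (B37, paint, 550); defects = 550.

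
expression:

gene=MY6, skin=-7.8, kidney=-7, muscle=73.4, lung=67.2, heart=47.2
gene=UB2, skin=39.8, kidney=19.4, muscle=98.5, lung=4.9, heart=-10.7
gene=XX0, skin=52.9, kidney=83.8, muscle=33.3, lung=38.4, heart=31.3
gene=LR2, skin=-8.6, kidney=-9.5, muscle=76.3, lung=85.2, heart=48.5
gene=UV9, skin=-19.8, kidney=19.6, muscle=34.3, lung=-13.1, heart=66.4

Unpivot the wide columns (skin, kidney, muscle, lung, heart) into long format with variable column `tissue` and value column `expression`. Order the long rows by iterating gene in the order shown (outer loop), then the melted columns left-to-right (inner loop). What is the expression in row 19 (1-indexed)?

25 rows total (5 × 5). Row 19: index ⌊(19-1)/5⌋ = 3 into gene → LR2; (19-1) mod 5 = 3 into the melted columns → lung.
So row 19 is (LR2, lung, 85.2); expression = 85.2.

85.2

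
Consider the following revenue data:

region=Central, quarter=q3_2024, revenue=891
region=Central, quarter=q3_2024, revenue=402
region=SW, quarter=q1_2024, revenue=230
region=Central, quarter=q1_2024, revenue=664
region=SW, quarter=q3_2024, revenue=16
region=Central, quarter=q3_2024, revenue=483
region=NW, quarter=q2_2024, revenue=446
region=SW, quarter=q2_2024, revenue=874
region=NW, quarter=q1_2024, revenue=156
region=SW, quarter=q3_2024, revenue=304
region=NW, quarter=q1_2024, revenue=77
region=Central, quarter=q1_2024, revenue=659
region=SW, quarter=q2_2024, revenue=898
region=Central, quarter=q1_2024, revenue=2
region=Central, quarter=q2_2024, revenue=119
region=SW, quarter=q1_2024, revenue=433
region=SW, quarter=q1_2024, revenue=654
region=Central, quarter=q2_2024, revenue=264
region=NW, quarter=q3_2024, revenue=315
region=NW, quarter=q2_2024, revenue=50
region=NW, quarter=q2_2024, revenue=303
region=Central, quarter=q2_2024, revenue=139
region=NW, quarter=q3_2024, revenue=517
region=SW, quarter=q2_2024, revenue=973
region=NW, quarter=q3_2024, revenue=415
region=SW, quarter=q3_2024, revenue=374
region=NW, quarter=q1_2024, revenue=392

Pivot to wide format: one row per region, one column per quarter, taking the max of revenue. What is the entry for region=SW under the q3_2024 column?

374

Rows with region=SW and quarter=q3_2024: revenue values are 16, 304, 374.
max(16, 304, 374) = 374.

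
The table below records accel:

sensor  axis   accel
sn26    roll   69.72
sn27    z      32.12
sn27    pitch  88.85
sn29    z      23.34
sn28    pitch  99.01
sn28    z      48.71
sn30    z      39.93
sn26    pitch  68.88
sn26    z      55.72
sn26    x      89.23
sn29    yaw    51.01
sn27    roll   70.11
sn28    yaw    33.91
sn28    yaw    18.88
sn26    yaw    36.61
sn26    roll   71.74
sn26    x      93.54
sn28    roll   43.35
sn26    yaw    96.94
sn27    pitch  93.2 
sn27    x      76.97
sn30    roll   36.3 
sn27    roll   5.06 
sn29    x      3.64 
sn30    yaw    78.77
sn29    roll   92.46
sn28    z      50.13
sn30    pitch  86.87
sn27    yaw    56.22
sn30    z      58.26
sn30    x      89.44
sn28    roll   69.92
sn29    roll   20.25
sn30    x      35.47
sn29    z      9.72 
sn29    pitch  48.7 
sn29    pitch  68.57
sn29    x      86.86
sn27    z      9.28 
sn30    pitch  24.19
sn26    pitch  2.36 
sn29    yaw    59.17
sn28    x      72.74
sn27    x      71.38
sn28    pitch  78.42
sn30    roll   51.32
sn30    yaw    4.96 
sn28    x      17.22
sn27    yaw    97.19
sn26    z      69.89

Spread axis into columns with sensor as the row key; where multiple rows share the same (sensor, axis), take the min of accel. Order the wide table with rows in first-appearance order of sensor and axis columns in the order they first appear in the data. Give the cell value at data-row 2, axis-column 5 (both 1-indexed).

56.22

With rows in first-appearance order of sensor, row 2 is sensor=sn27. axis columns in first-appearance order: roll, z, pitch, x, yaw; column 5 is yaw.
Long rows with sensor=sn27, axis=yaw: min(56.22, 97.19) = 56.22.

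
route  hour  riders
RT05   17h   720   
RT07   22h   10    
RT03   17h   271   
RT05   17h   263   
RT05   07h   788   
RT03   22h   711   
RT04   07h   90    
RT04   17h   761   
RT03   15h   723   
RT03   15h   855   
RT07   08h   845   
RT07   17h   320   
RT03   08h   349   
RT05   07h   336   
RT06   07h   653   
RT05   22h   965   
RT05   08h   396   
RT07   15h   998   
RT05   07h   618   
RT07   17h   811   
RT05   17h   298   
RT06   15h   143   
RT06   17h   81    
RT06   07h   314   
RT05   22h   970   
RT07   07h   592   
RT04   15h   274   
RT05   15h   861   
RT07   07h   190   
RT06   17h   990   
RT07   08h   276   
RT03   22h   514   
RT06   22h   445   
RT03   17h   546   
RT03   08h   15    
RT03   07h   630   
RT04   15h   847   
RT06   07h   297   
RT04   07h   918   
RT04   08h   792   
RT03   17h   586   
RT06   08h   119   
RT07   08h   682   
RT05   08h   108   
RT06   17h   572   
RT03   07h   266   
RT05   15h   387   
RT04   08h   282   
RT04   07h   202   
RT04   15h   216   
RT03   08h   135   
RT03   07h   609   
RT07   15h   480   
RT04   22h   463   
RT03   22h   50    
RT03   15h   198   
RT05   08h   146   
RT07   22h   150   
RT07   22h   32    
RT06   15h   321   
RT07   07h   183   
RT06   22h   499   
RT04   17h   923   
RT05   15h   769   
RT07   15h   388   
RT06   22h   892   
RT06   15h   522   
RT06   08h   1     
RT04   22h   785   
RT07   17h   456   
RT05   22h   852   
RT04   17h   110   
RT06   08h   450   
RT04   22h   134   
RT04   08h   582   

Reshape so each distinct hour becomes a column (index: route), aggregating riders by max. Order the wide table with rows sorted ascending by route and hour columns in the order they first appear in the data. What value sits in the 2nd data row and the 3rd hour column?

With rows sorted ascending by route, row 2 is route=RT04. hour columns in first-appearance order: 17h, 22h, 07h, 15h, 08h; column 3 is 07h.
Long rows with route=RT04, hour=07h: max(90, 918, 202) = 918.

918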